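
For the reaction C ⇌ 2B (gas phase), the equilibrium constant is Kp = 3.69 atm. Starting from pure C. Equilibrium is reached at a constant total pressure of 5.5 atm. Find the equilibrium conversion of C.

X = 0.379

Take 1 mol C as basis and let X be its fractional conversion, so ξ = X.
Species balance: n_C = 1 − X; n_B = 2X.
n_T = Σnᵢ = 1 + X.
With p_i = (n_i/n_T)P, Kp = p_B^2 / (p_C).
Setting this equal to 3.69 atm and taking the physical root (0 < X < 1) gives X = 0.379.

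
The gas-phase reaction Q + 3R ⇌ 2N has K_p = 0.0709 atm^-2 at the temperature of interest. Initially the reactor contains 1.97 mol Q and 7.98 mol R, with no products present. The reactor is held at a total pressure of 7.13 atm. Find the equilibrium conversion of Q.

X = 0.570

Basis: 1.97 mol Q initially; let X = conversion of Q. Extent ξ = 1.97X.
Species balance: n_Q = 1.97 − 1.97X; n_R = 7.98 − 5.91X; n_N = 3.94X.
n_T = Σnᵢ = 9.95 − 3.94X.
y_i = n_i/n_T, p_i = y_i·P. K_p = p_N^2 / (p_Q p_R^3).
This yields a degree-4 equation in X; solving on (0,1), X = 0.570.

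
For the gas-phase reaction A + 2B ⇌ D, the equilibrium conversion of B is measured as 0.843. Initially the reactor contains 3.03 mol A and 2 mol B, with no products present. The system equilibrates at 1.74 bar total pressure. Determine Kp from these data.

Basis: 2 mol B initially; let X = conversion of B. Extent ξ = X.
At extent ξ: n_A = 3.03 − X; n_B = 2 − 2X; n_D = X.
Total moles n_T = 5.03 − 2X.
At X = 0.843: n_A = 2.19, n_B = 0.314, n_D = 0.843, n_T = 3.34.
p_i = (n_i/n_T)·P. Kp = p_D / (p_A p_B^2) = 14.4 bar^-2.

Kp = 14.4 bar^-2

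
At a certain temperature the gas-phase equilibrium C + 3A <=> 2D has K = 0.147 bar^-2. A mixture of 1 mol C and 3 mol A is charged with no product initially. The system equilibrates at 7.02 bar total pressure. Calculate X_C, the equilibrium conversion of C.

Let X = conversion of C (basis 1 mol C); extent of reaction ξ = X.
Mole table: n_C = 1 − X; n_A = 3 − 3X; n_D = 2X.
Summing: n_T = 4 − 2X.
Mole fractions y_i = n_i/n_T; K = p_D^2 / (p_C p_A^3) with p_i = y_i·P.
Equating to 0.147 bar^-2 and solving on 0 < X < 1: X = 0.528.

X = 0.528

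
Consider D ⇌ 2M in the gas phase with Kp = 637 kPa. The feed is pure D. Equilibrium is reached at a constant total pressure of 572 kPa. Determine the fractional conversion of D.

Let X = conversion of D (basis 1 mol D); extent of reaction ξ = X.
Moles: n_D = 1 − X; n_M = 2X.
n_T = Σnᵢ = 1 + X.
y_i = n_i/n_T, p_i = y_i·P. Kp = p_M^2 / (p_D).
This yields a degree-2 equation in X; solving on (0,1), X = 0.467.

X = 0.467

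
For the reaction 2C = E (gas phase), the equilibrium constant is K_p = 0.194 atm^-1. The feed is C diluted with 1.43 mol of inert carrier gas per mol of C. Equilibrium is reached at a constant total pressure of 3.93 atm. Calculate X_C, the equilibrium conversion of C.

Take 1 mol C as basis and let X be its fractional conversion, so ξ = 0.5X.
Mole table: n_C = 1 − X; n_E = 0.5X; n_I = 1.43 (inert).
Summing: n_T = 2.43 − 0.5X.
y_i = n_i/n_T, p_i = y_i·P. K_p = p_E / (p_C^2).
Setting this equal to 0.194 atm^-1 and taking the physical root (0 < X < 1) gives X = 0.315.

X = 0.315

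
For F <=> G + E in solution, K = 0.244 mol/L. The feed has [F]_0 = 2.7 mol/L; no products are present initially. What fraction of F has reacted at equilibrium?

Let X = conversion of F; extent ξ = 2.7·X mol/L.
Concentrations: [F] = 2.7 − 2.7X; [G] = 2.7X; [E] = 2.7X.
K = [G] [E] / ([F]).
Equating to 0.244 mol/L: the physical root is X = 0.259.

X = 0.259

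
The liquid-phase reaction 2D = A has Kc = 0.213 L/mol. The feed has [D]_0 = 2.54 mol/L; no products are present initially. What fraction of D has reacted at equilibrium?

X = 0.395

Let X = conversion of D; extent ξ = 2.54X/2 mol/L.
Concentrations: [D] = 2.54 − 2.54X; [A] = 1.27X.
Kc = [A] / ([D]^2).
This equals 0.213 at X = 0.395 (the root in 0 < X < 1).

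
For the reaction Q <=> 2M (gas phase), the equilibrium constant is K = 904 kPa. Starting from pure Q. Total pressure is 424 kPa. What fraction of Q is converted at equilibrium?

X = 0.590

Take 1 mol Q as basis and let X be its fractional conversion, so ξ = X.
Species balance: n_Q = 1 − X; n_M = 2X.
Total moles n_T = 1 + X.
y_i = n_i/n_T, p_i = y_i·P. K = p_M^2 / (p_Q).
Equating to 904 kPa and solving on 0 < X < 1: X = 0.590.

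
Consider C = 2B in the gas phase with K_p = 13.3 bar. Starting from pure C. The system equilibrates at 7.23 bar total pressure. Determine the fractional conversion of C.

Let X = conversion of C (basis 1 mol C); extent of reaction ξ = X.
Moles: n_C = 1 − X; n_B = 2X.
Total moles n_T = 1 + X.
With p_i = (n_i/n_T)P, K_p = p_B^2 / (p_C).
Setting this equal to 13.3 bar and taking the physical root (0 < X < 1) gives X = 0.561.

X = 0.561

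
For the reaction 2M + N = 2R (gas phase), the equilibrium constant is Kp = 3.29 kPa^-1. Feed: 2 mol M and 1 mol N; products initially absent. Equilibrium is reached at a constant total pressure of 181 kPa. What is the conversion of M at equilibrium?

Take 2 mol M as basis and let X be its fractional conversion, so ξ = X.
At extent ξ: n_M = 2 − 2X; n_N = 1 − X; n_R = 2X.
Total moles n_T = 3 − X.
Mole fractions y_i = n_i/n_T; Kp = p_R^2 / (p_M^2 p_N) with p_i = y_i·P.
Equating to 3.29 kPa^-1 and solving on 0 < X < 1: X = 0.861.

X = 0.861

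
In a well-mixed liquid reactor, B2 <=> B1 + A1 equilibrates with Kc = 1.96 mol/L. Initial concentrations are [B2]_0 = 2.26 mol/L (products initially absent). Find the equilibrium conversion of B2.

X = 0.594

Let X = conversion of B2; extent ξ = 2.26·X mol/L.
Concentrations: [B2] = 2.26 − 2.26X; [B1] = 2.26X; [A1] = 2.26X.
Kc = [B1] [A1] / ([B2]).
Solving Kc = 1.96 for X ∈ (0,1): X = 0.594.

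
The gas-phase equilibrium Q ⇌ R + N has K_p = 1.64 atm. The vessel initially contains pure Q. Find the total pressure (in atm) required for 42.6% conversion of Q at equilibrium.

Basis: 1 mol Q initially; let X = conversion of Q. Extent ξ = X.
Species balance: n_Q = 1 − X; n_R = X; n_N = X.
Summing: n_T = 1 + X.
K_p = p_R p_N / (p_Q) with p_i = (n_i/n_T)·P.
At X = 0.426: the mole-fraction product g(X) = Π y_i^ν_i = 0.2217. Since K_p = g(X)·P^{1}, P = (K_p/g)^(1/1) = (1.64/0.2217)^(1/1) = 7.4 atm.

P = 7.4 atm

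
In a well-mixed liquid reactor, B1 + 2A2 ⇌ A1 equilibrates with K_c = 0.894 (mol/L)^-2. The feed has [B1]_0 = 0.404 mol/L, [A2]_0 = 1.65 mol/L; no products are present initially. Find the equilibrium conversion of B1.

Let X = conversion of B1; extent ξ = 0.404·X mol/L.
Concentrations: [B1] = 0.404 − 0.404X; [A2] = 1.65 − 0.808X; [A1] = 0.404X.
K_c = [A1] / ([B1] [A2]^2).
Equating to 0.894 (mol/L)^-2: the physical root is X = 0.561.

X = 0.561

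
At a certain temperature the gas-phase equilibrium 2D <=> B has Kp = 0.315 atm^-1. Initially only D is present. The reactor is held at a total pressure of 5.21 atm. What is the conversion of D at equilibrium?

X = 0.636

Let X = conversion of D (basis 1 mol D); extent of reaction ξ = 0.5X.
At extent ξ: n_D = 1 − X; n_B = 0.5X.
Summing: n_T = 1 − 0.5X.
y_i = n_i/n_T, p_i = y_i·P. Kp = p_B / (p_D^2).
Substituting and setting equal to 0.315 atm^-1 gives a polynomial in X; the root in (0,1) is X = 0.636.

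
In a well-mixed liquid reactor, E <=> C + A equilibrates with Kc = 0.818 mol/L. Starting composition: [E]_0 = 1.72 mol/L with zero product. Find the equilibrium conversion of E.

X = 0.492

Let X = conversion of E; extent ξ = 1.72·X mol/L.
Concentrations: [E] = 1.72 − 1.72X; [C] = 1.72X; [A] = 1.72X.
Kc = [C] [A] / ([E]).
Equating to 0.818 mol/L: the physical root is X = 0.492.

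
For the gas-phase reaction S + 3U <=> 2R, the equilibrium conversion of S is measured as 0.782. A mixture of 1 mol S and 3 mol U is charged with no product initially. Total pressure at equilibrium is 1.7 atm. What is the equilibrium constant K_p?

K_p = 82.4 atm^-2

Basis: 1 mol S initially; let X = conversion of S. Extent ξ = X.
Species balance: n_S = 1 − X; n_U = 3 − 3X; n_R = 2X.
n_T = Σnᵢ = 4 − 2X.
At X = 0.782: n_S = 0.218, n_U = 0.654, n_R = 1.56, n_T = 2.44.
p_i = (n_i/n_T)·P. K_p = p_R^2 / (p_S p_U^3) = 82.4 atm^-2.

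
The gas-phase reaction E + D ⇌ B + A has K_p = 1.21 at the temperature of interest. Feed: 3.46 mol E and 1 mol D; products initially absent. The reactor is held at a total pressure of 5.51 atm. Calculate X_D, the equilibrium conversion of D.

X = 0.801

Take 1 mol D as basis and let X be its fractional conversion, so ξ = X.
Mole table: n_E = 3.46 − X; n_D = 1 − X; n_B = X; n_A = X.
Total moles n_T = 4.46 (Δν = 0, constant).
y_i = n_i/n_T, p_i = y_i·P. K_p = p_B p_A / (p_E p_D).
Setting this equal to 1.21 and taking the physical root (0 < X < 1) gives X = 0.801.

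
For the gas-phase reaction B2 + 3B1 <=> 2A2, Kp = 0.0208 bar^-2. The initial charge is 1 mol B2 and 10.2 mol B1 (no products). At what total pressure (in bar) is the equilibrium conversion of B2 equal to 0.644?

P = 6.24 bar

Let X = conversion of B2 (basis 1 mol B2); extent of reaction ξ = X.
Mole table: n_B2 = 1 − X; n_B1 = 10.2 − 3X; n_A2 = 2X.
n_T = Σnᵢ = 11.2 − 2X.
Kp = p_A2^2 / (p_B2 p_B1^3) with p_i = (n_i/n_T)·P.
At X = 0.644: the mole-fraction product g(X) = Π y_i^ν_i = 0.81. Since Kp = g(X)·P^{-2}, P = (g/Kp)^(1/2) = (0.81/0.0208)^(1/2) = 6.24 bar.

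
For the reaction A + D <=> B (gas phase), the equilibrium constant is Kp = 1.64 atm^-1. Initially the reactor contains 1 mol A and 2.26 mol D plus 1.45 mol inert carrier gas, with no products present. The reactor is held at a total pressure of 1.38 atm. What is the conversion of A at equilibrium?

X = 0.487

Basis: 1 mol A initially; let X = conversion of A. Extent ξ = X.
At extent ξ: n_A = 1 − X; n_D = 2.26 − X; n_B = X; n_I = 1.45 (inert).
n_T = Σnᵢ = 4.71 − X.
y_i = n_i/n_T, p_i = y_i·P. Kp = p_B / (p_A p_D).
Substituting and setting equal to 1.64 atm^-1 gives a polynomial in X; the root in (0,1) is X = 0.487.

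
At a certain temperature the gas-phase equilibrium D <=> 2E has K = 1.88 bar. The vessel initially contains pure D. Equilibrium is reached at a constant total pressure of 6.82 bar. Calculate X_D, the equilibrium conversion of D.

Take 1 mol D as basis and let X be its fractional conversion, so ξ = X.
Mole table: n_D = 1 − X; n_E = 2X.
n_T = Σnᵢ = 1 + X.
With p_i = (n_i/n_T)P, K = p_E^2 / (p_D).
Setting this equal to 1.88 bar and taking the physical root (0 < X < 1) gives X = 0.254.

X = 0.254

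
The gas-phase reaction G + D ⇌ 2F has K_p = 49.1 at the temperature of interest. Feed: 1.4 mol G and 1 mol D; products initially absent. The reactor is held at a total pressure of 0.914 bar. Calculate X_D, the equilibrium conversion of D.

Take 1 mol D as basis and let X be its fractional conversion, so ξ = X.
Moles: n_G = 1.4 − X; n_D = 1 − X; n_F = 2X.
Since Δν = 0, n_T = 2.4 throughout.
y_i = n_i/n_T, p_i = y_i·P. K_p = p_F^2 / (p_G p_D).
Equating to 49.1 and solving on 0 < X < 1: X = 0.879.

X = 0.879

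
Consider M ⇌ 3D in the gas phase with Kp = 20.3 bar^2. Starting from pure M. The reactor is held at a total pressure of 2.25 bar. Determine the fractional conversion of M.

Let X = conversion of M (basis 1 mol M); extent of reaction ξ = X.
At extent ξ: n_M = 1 − X; n_D = 3X.
Total moles n_T = 1 + 2X.
y_i = n_i/n_T, p_i = y_i·P. Kp = p_D^3 / (p_M).
Substituting and setting equal to 20.3 bar^2 gives a polynomial in X; the root in (0,1) is X = 0.650.

X = 0.650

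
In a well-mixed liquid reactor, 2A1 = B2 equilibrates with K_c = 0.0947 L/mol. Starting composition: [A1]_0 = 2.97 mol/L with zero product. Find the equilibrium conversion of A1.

Let X = conversion of A1; extent ξ = 2.97X/2 mol/L.
Concentrations: [A1] = 2.97 − 2.97X; [B2] = 1.49X.
K_c = [B2] / ([A1]^2).
Solving K_c = 0.0947 for X ∈ (0,1): X = 0.286.

X = 0.286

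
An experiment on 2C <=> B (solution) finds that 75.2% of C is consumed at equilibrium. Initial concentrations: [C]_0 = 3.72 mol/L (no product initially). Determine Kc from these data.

Kc = 1.64 L/mol

Let X = conversion of C.
Concentrations: [C] = 3.72 − 3.72X; [B] = 1.86X.
At X = 0.752: [C] = 0.923, [B] = 1.4.
Kc = [B] / ([C]^2) = 1.64 L/mol.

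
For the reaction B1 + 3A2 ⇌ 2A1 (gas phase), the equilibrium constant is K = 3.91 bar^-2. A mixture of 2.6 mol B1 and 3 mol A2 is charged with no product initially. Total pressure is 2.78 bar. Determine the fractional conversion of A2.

Take 3 mol A2 as basis and let X be its fractional conversion, so ξ = X.
Mole table: n_B1 = 2.6 − X; n_A2 = 3 − 3X; n_A1 = 2X.
Total moles n_T = 5.6 − 2X.
With p_i = (n_i/n_T)P, K = p_A1^2 / (p_B1 p_A2^3).
Setting this equal to 3.91 bar^-2 and taking the physical root (0 < X < 1) gives X = 0.715.

X = 0.715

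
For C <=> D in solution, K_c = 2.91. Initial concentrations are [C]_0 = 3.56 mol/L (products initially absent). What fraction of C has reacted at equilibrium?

Let X = conversion of C; extent ξ = 3.56·X mol/L.
Concentrations: [C] = 3.56 − 3.56X; [D] = 3.56X.
K_c = [D] / ([C]).
This equals 2.91 at X = 0.744 (the root in 0 < X < 1).

X = 0.744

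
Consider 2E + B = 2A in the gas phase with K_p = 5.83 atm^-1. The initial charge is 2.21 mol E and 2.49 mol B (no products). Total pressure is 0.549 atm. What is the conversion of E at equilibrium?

Take 2.21 mol E as basis and let X be its fractional conversion, so ξ = 1.1X.
Mole table: n_E = 2.21 − 2.21X; n_B = 2.49 − 1.1X; n_A = 2.21X.
n_T = Σnᵢ = 4.7 − 1.1X.
y_i = n_i/n_T, p_i = y_i·P. K_p = p_A^2 / (p_E^2 p_B).
Setting this equal to 5.83 atm^-1 and taking the physical root (0 < X < 1) gives X = 0.548.

X = 0.548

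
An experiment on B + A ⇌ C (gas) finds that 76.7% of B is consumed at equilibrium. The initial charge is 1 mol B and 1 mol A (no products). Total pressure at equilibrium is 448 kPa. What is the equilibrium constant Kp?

Kp = 0.0389 kPa^-1

Let X = conversion of B (basis 1 mol B); extent of reaction ξ = X.
Moles: n_B = 1 − X; n_A = 1 − X; n_C = X.
n_T = Σnᵢ = 2 − X.
At X = 0.767: n_B = 0.233, n_A = 0.233, n_C = 0.767, n_T = 1.23.
p_i = (n_i/n_T)·P. Kp = p_C / (p_B p_A) = 0.0389 kPa^-1.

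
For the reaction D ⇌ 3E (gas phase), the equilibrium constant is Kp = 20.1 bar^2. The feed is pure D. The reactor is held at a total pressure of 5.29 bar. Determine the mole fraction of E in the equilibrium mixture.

Basis: 1 mol D initially; let X = conversion of D. Extent ξ = X.
Mole table: n_D = 1 − X; n_E = 3X.
Summing: n_T = 1 + 2X.
Mole fractions y_i = n_i/n_T; Kp = p_E^3 / (p_D) with p_i = y_i·P.
Setting this equal to 20.1 bar^2 and taking the physical root (0 < X < 1) gives X = 0.370.
Then n_E = 1.11, n_T = 1.74, so y_E = 0.638.

y_E = 0.638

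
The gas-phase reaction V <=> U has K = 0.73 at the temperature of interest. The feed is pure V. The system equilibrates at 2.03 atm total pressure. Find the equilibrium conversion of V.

X = 0.422

Take 1 mol V as basis and let X be its fractional conversion, so ξ = X.
Species balance: n_V = 1 − X; n_U = X.
n_T stays at 1 (no change in mole number).
y_i = n_i/n_T, p_i = y_i·P. K = p_U / (p_V).
Setting this equal to 0.73 and taking the physical root (0 < X < 1) gives X = 0.422.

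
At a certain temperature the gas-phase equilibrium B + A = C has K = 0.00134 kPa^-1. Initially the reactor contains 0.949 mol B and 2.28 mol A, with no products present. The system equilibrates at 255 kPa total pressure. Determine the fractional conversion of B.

Basis: 0.949 mol B initially; let X = conversion of B. Extent ξ = 0.949X.
At extent ξ: n_B = 0.949 − 0.949X; n_A = 2.28 − 0.949X; n_C = 0.949X.
n_T = Σnᵢ = 3.23 − 0.949X.
Mole fractions y_i = n_i/n_T; K = p_C / (p_B p_A) with p_i = y_i·P.
Substituting and setting equal to 0.00134 kPa^-1 gives a polynomial in X; the root in (0,1) is X = 0.190.

X = 0.190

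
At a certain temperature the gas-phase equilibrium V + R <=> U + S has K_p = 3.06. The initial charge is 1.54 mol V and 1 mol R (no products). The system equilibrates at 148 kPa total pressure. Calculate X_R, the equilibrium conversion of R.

Take 1 mol R as basis and let X be its fractional conversion, so ξ = X.
Mole table: n_V = 1.54 − X; n_R = 1 − X; n_U = X; n_S = X.
Since Δν = 0, n_T = 2.54 throughout.
y_i = n_i/n_T, p_i = y_i·P. K_p = p_U p_S / (p_V p_R).
Substituting and setting equal to 3.06 gives a polynomial in X; the root in (0,1) is X = 0.759.

X = 0.759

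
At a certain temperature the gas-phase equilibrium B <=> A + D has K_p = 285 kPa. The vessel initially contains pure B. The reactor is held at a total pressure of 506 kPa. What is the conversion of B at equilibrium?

X = 0.600

Let X = conversion of B (basis 1 mol B); extent of reaction ξ = X.
Mole table: n_B = 1 − X; n_A = X; n_D = X.
n_T = Σnᵢ = 1 + X.
Mole fractions y_i = n_i/n_T; K_p = p_A p_D / (p_B) with p_i = y_i·P.
Substituting and setting equal to 285 kPa gives a polynomial in X; the root in (0,1) is X = 0.600.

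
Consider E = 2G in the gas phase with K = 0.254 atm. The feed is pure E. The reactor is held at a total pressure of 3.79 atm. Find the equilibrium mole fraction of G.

Basis: 1 mol E initially; let X = conversion of E. Extent ξ = X.
Mole table: n_E = 1 − X; n_G = 2X.
Total moles n_T = 1 + X.
y_i = n_i/n_T, p_i = y_i·P. K = p_G^2 / (p_E).
Substituting and setting equal to 0.254 atm gives a polynomial in X; the root in (0,1) is X = 0.128.
Then n_G = 0.257, n_T = 1.13, so y_G = 0.228.

y_G = 0.228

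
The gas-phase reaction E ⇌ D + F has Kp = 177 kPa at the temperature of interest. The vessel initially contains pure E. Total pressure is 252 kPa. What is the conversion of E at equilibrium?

Take 1 mol E as basis and let X be its fractional conversion, so ξ = X.
Mole table: n_E = 1 − X; n_D = X; n_F = X.
Total moles n_T = 1 + X.
y_i = n_i/n_T, p_i = y_i·P. Kp = p_D p_F / (p_E).
This yields a degree-2 equation in X; solving on (0,1), X = 0.642.

X = 0.642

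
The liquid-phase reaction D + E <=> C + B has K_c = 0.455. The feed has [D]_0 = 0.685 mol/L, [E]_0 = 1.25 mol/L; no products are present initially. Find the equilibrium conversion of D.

Let X = conversion of D; extent ξ = 0.685·X mol/L.
Concentrations: [D] = 0.685 − 0.685X; [E] = 1.25 − 0.685X; [C] = 0.685X; [B] = 0.685X.
K_c = [C] [B] / ([D] [E]).
Setting equal to 0.455 and solving for X on (0,1) gives X = 0.528.

X = 0.528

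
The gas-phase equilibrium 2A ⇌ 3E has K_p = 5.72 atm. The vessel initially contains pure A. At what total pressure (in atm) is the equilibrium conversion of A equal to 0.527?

P = 3.27 atm

Basis: 1 mol A initially; let X = conversion of A. Extent ξ = 0.5X.
Moles: n_A = 1 − X; n_E = 1.5X.
n_T = Σnᵢ = 1 + 0.5X.
K_p = p_E^3 / (p_A^2) with p_i = (n_i/n_T)·P.
At X = 0.527: the mole-fraction product g(X) = Π y_i^ν_i = 1.747. Since K_p = g(X)·P^{1}, P = (K_p/g)^(1/1) = (5.72/1.747)^(1/1) = 3.27 atm.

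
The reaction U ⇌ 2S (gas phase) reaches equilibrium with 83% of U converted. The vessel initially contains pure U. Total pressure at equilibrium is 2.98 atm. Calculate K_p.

K_p = 26.4 atm

Basis: 1 mol U initially; let X = conversion of U. Extent ξ = X.
Species balance: n_U = 1 − X; n_S = 2X.
Summing: n_T = 1 + X.
At X = 0.83: n_U = 0.17, n_S = 1.66, n_T = 1.83.
p_i = (n_i/n_T)·P. K_p = p_S^2 / (p_U) = 26.4 atm.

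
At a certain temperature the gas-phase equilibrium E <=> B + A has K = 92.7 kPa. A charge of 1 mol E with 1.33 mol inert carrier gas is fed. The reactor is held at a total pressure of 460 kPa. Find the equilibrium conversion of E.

Let X = conversion of E (basis 1 mol E); extent of reaction ξ = X.
At extent ξ: n_E = 1 − X; n_B = X; n_A = X; n_I = 1.33 (inert).
Total moles n_T = 2.33 + X.
y_i = n_i/n_T, p_i = y_i·P. K = p_B p_A / (p_E).
Equating to 92.7 kPa and solving on 0 < X < 1: X = 0.523.

X = 0.523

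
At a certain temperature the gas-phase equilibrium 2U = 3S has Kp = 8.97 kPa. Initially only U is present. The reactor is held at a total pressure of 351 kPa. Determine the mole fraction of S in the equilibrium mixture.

Let X = conversion of U (basis 1 mol U); extent of reaction ξ = 0.5X.
Species balance: n_U = 1 − X; n_S = 1.5X.
n_T = Σnᵢ = 1 + 0.5X.
Mole fractions y_i = n_i/n_T; Kp = p_S^3 / (p_U^2) with p_i = y_i·P.
Setting this equal to 8.97 kPa and taking the physical root (0 < X < 1) gives X = 0.177.
Then n_S = 0.266, n_T = 1.09, so y_S = 0.244.

y_S = 0.244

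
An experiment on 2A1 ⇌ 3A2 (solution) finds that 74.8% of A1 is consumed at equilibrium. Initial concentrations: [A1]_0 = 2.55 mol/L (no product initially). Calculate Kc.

Let X = conversion of A1.
Concentrations: [A1] = 2.55 − 2.55X; [A2] = 3.82X.
At X = 0.748: [A1] = 0.643, [A2] = 2.86.
Kc = [A2]^3 / ([A1]^2) = 56.7 mol/L.

Kc = 56.7 mol/L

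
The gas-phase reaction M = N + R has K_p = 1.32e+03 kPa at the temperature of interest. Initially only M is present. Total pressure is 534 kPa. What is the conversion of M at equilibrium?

Take 1 mol M as basis and let X be its fractional conversion, so ξ = X.
Mole table: n_M = 1 − X; n_N = X; n_R = X.
n_T = Σnᵢ = 1 + X.
y_i = n_i/n_T, p_i = y_i·P. K_p = p_N p_R / (p_M).
Substituting and setting equal to 1.32e+03 kPa gives a polynomial in X; the root in (0,1) is X = 0.844.

X = 0.844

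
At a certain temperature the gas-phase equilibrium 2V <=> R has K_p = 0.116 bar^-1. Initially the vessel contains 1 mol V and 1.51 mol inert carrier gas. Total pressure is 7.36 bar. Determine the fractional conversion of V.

Let X = conversion of V (basis 1 mol V); extent of reaction ξ = 0.5X.
At extent ξ: n_V = 1 − X; n_R = 0.5X; n_I = 1.51 (inert).
Total moles n_T = 2.51 − 0.5X.
Mole fractions y_i = n_i/n_T; K_p = p_R / (p_V^2) with p_i = y_i·P.
Substituting and setting equal to 0.116 bar^-1 gives a polynomial in X; the root in (0,1) is X = 0.328.

X = 0.328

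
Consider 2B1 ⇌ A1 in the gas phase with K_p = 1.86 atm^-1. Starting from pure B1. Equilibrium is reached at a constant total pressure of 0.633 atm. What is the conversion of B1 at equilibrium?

X = 0.581

Basis: 1 mol B1 initially; let X = conversion of B1. Extent ξ = 0.5X.
Mole table: n_B1 = 1 − X; n_A1 = 0.5X.
Total moles n_T = 1 − 0.5X.
With p_i = (n_i/n_T)P, K_p = p_A1 / (p_B1^2).
This yields a degree-2 equation in X; solving on (0,1), X = 0.581.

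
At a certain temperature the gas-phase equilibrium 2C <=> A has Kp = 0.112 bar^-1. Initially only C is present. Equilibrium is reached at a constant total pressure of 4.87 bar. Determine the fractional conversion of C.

Let X = conversion of C (basis 1 mol C); extent of reaction ξ = 0.5X.
Moles: n_C = 1 − X; n_A = 0.5X.
Total moles n_T = 1 − 0.5X.
With p_i = (n_i/n_T)P, Kp = p_A / (p_C^2).
Equating to 0.112 bar^-1 and solving on 0 < X < 1: X = 0.439.

X = 0.439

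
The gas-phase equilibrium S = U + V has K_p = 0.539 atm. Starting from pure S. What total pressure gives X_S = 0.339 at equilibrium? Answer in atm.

Let X = conversion of S (basis 1 mol S); extent of reaction ξ = X.
Mole table: n_S = 1 − X; n_U = X; n_V = X.
Total moles n_T = 1 + X.
K_p = p_U p_V / (p_S) with p_i = (n_i/n_T)·P.
At X = 0.339: the mole-fraction product g(X) = Π y_i^ν_i = 0.1298. Since K_p = g(X)·P^{1}, P = (K_p/g)^(1/1) = (0.539/0.1298)^(1/1) = 4.15 atm.

P = 4.15 atm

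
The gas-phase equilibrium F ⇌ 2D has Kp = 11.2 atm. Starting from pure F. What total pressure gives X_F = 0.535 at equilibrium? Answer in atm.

Let X = conversion of F (basis 1 mol F); extent of reaction ξ = X.
Moles: n_F = 1 − X; n_D = 2X.
n_T = Σnᵢ = 1 + X.
Kp = p_D^2 / (p_F) with p_i = (n_i/n_T)·P.
At X = 0.535: the mole-fraction product g(X) = Π y_i^ν_i = 1.604. Since Kp = g(X)·P^{1}, P = (Kp/g)^(1/1) = (11.2/1.604)^(1/1) = 6.98 atm.

P = 6.98 atm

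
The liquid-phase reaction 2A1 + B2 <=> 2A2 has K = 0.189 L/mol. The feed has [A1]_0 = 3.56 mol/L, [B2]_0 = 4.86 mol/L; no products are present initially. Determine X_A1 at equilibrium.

Let X = conversion of A1; extent ξ = 3.56X/2 mol/L.
Concentrations: [A1] = 3.56 − 3.56X; [B2] = 4.86 − 1.78X; [A2] = 3.56X.
K = [A2]^2 / ([A1]^2 [B2]).
This equals 0.189 at X = 0.466 (the root in 0 < X < 1).

X = 0.466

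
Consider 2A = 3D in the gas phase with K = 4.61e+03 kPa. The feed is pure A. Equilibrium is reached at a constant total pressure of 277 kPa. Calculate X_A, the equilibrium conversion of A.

Basis: 1 mol A initially; let X = conversion of A. Extent ξ = 0.5X.
At extent ξ: n_A = 1 − X; n_D = 1.5X.
Total moles n_T = 1 + 0.5X.
y_i = n_i/n_T, p_i = y_i·P. K = p_D^3 / (p_A^2).
This yields a degree-3 equation in X; solving on (0,1), X = 0.750.

X = 0.750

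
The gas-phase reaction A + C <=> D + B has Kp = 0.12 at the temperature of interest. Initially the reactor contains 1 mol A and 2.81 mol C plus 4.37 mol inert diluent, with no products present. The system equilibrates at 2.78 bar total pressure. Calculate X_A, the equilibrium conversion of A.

X = 0.412

Take 1 mol A as basis and let X be its fractional conversion, so ξ = X.
Mole table: n_A = 1 − X; n_C = 2.81 − X; n_D = X; n_B = X; n_I = 4.37 (inert).
Since Δν = 0, n_T = 8.18 throughout.
Mole fractions y_i = n_i/n_T; Kp = p_D p_B / (p_A p_C) with p_i = y_i·P.
This yields a degree-2 equation in X; solving on (0,1), X = 0.412.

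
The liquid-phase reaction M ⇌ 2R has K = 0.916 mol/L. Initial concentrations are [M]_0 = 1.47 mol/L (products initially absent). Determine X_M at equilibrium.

Let X = conversion of M; extent ξ = 1.47·X mol/L.
Concentrations: [M] = 1.47 − 1.47X; [R] = 2.94X.
K = [R]^2 / ([M]).
Equating to 0.916 mol/L: the physical root is X = 0.324.

X = 0.324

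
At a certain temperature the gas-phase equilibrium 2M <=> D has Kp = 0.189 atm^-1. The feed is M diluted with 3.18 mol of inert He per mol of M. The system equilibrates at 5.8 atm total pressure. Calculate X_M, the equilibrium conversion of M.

X = 0.281

Basis: 1 mol M initially; let X = conversion of M. Extent ξ = 0.5X.
Species balance: n_M = 1 − X; n_D = 0.5X; n_I = 3.18 (inert).
n_T = Σnᵢ = 4.18 − 0.5X.
y_i = n_i/n_T, p_i = y_i·P. Kp = p_D / (p_M^2).
This yields a degree-2 equation in X; solving on (0,1), X = 0.281.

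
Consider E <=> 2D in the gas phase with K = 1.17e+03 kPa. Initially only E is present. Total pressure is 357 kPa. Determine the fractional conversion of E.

X = 0.671

Let X = conversion of E (basis 1 mol E); extent of reaction ξ = X.
At extent ξ: n_E = 1 − X; n_D = 2X.
n_T = Σnᵢ = 1 + X.
y_i = n_i/n_T, p_i = y_i·P. K = p_D^2 / (p_E).
Substituting and setting equal to 1.17e+03 kPa gives a polynomial in X; the root in (0,1) is X = 0.671.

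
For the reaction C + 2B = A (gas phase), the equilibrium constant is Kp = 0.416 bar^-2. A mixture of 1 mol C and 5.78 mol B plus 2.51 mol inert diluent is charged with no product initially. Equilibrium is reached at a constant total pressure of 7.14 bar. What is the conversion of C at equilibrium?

X = 0.859

Let X = conversion of C (basis 1 mol C); extent of reaction ξ = X.
At extent ξ: n_C = 1 − X; n_B = 5.78 − 2X; n_A = X; n_I = 2.51 (inert).
Summing: n_T = 9.29 − 2X.
y_i = n_i/n_T, p_i = y_i·P. Kp = p_A / (p_C p_B^2).
Equating to 0.416 bar^-2 and solving on 0 < X < 1: X = 0.859.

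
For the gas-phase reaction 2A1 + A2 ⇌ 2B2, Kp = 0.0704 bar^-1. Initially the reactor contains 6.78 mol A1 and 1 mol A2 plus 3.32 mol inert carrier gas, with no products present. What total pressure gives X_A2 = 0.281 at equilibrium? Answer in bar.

Take 1 mol A2 as basis and let X be its fractional conversion, so ξ = X.
Moles: n_A1 = 6.78 − 2X; n_A2 = 1 − X; n_B2 = 2X; n_I = 3.32 (inert).
n_T = Σnᵢ = 11.1 − X.
Kp = p_B2^2 / (p_A1^2 p_A2) with p_i = (n_i/n_T)·P.
At X = 0.281: the mole-fraction product g(X) = Π y_i^ν_i = 0.1229. Since Kp = g(X)·P^{-1}, P = (g/Kp)^(1/1) = (0.1229/0.0704)^(1/1) = 1.75 bar.

P = 1.75 bar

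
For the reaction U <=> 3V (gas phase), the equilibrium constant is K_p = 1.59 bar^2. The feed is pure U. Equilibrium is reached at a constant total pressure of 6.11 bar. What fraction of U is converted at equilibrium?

X = 0.130

Take 1 mol U as basis and let X be its fractional conversion, so ξ = X.
Species balance: n_U = 1 − X; n_V = 3X.
Summing: n_T = 1 + 2X.
Mole fractions y_i = n_i/n_T; K_p = p_V^3 / (p_U) with p_i = y_i·P.
Setting this equal to 1.59 bar^2 and taking the physical root (0 < X < 1) gives X = 0.130.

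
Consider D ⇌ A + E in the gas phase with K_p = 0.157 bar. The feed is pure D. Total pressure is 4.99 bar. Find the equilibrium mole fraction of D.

Take 1 mol D as basis and let X be its fractional conversion, so ξ = X.
Moles: n_D = 1 − X; n_A = X; n_E = X.
Total moles n_T = 1 + X.
y_i = n_i/n_T, p_i = y_i·P. K_p = p_A p_E / (p_D).
This yields a degree-2 equation in X; solving on (0,1), X = 0.175.
Then n_D = 0.825, n_T = 1.17, so y_D = 0.703.

y_D = 0.703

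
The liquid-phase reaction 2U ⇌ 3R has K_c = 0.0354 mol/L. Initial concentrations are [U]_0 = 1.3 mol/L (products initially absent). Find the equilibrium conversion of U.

X = 0.176

Let X = conversion of U; extent ξ = 1.3X/2 mol/L.
Concentrations: [U] = 1.3 − 1.3X; [R] = 1.95X.
K_c = [R]^3 / ([U]^2).
Solving K_c = 0.0354 for X ∈ (0,1): X = 0.176.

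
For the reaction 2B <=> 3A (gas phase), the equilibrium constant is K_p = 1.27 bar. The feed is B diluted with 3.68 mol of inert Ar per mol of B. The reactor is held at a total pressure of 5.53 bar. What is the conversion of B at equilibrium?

X = 0.460

Basis: 1 mol B initially; let X = conversion of B. Extent ξ = 0.5X.
Mole table: n_B = 1 − X; n_A = 1.5X; n_I = 3.68 (inert).
n_T = Σnᵢ = 4.68 + 0.5X.
With p_i = (n_i/n_T)P, K_p = p_A^3 / (p_B^2).
Substituting and setting equal to 1.27 bar gives a polynomial in X; the root in (0,1) is X = 0.460.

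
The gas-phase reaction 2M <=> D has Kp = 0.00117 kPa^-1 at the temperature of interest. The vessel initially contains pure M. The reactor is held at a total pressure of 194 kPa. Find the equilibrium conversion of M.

X = 0.276

Take 1 mol M as basis and let X be its fractional conversion, so ξ = 0.5X.
Mole table: n_M = 1 − X; n_D = 0.5X.
Summing: n_T = 1 − 0.5X.
With p_i = (n_i/n_T)P, Kp = p_D / (p_M^2).
This yields a degree-2 equation in X; solving on (0,1), X = 0.276.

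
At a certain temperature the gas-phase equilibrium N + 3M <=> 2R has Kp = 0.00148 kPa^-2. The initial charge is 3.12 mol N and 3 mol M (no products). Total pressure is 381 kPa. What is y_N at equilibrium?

y_N = 0.514

Take 3 mol M as basis and let X be its fractional conversion, so ξ = X.
At extent ξ: n_N = 3.12 − X; n_M = 3 − 3X; n_R = 2X.
Summing: n_T = 6.12 − 2X.
y_i = n_i/n_T, p_i = y_i·P. Kp = p_R^2 / (p_N p_M^3).
Setting this equal to 0.00148 kPa^-2 and taking the physical root (0 < X < 1) gives X = 0.839.
Then n_N = 2.28, n_T = 4.44, so y_N = 0.514.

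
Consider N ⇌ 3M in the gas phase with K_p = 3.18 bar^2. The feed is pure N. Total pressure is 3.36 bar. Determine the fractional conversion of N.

X = 0.261

Take 1 mol N as basis and let X be its fractional conversion, so ξ = X.
Species balance: n_N = 1 − X; n_M = 3X.
Summing: n_T = 1 + 2X.
y_i = n_i/n_T, p_i = y_i·P. K_p = p_M^3 / (p_N).
Setting this equal to 3.18 bar^2 and taking the physical root (0 < X < 1) gives X = 0.261.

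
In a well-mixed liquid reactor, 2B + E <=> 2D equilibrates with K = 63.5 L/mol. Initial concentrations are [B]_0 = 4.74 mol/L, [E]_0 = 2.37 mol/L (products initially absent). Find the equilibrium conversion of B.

X = 0.833

Let X = conversion of B; extent ξ = 4.74X/2 mol/L.
Concentrations: [B] = 4.74 − 4.74X; [E] = 2.37 − 2.37X; [D] = 4.74X.
K = [D]^2 / ([B]^2 [E]).
Equating to 63.5 L/mol: the physical root is X = 0.833.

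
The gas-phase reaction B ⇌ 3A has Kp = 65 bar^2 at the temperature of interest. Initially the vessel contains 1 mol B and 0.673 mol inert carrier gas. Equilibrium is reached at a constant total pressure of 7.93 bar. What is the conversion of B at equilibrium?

X = 0.514

Basis: 1 mol B initially; let X = conversion of B. Extent ξ = X.
Mole table: n_B = 1 − X; n_A = 3X; n_I = 0.673 (inert).
Total moles n_T = 1.67 + 2X.
Mole fractions y_i = n_i/n_T; Kp = p_A^3 / (p_B) with p_i = y_i·P.
Setting this equal to 65 bar^2 and taking the physical root (0 < X < 1) gives X = 0.514.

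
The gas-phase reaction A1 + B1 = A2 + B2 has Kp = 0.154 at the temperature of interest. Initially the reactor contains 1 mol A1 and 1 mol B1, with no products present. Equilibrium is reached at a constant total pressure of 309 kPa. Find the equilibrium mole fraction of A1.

Basis: 1 mol A1 initially; let X = conversion of A1. Extent ξ = X.
Moles: n_A1 = 1 − X; n_B1 = 1 − X; n_A2 = X; n_B2 = X.
Total moles n_T = 2 (Δν = 0, constant).
Mole fractions y_i = n_i/n_T; Kp = p_A2 p_B2 / (p_A1 p_B1) with p_i = y_i·P.
Substituting and setting equal to 0.154 gives a polynomial in X; the root in (0,1) is X = 0.282.
Then n_A1 = 0.718, n_T = 2, so y_A1 = 0.359.

y_A1 = 0.359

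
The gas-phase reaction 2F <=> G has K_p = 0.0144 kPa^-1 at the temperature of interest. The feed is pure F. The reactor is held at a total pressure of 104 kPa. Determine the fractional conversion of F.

Take 1 mol F as basis and let X be its fractional conversion, so ξ = 0.5X.
Mole table: n_F = 1 − X; n_G = 0.5X.
Summing: n_T = 1 − 0.5X.
Mole fractions y_i = n_i/n_T; K_p = p_G / (p_F^2) with p_i = y_i·P.
Equating to 0.0144 kPa^-1 and solving on 0 < X < 1: X = 0.622.

X = 0.622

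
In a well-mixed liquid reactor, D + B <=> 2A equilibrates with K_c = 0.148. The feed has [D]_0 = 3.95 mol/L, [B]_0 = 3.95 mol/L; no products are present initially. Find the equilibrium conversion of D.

Let X = conversion of D; extent ξ = 3.95·X mol/L.
Concentrations: [D] = 3.95 − 3.95X; [B] = 3.95 − 3.95X; [A] = 7.9X.
K_c = [A]^2 / ([D] [B]).
Solving K_c = 0.148 for X ∈ (0,1): X = 0.161.

X = 0.161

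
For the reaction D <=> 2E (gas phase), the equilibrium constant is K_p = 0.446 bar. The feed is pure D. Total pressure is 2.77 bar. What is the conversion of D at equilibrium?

Let X = conversion of D (basis 1 mol D); extent of reaction ξ = X.
Species balance: n_D = 1 − X; n_E = 2X.
n_T = Σnᵢ = 1 + X.
y_i = n_i/n_T, p_i = y_i·P. K_p = p_E^2 / (p_D).
Substituting and setting equal to 0.446 bar gives a polynomial in X; the root in (0,1) is X = 0.197.

X = 0.197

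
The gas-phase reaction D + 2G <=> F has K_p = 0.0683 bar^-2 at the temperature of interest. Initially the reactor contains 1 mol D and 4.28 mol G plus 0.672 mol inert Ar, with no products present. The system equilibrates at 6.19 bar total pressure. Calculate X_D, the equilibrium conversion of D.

Basis: 1 mol D initially; let X = conversion of D. Extent ξ = X.
Moles: n_D = 1 − X; n_G = 4.28 − 2X; n_F = X; n_I = 0.672 (inert).
Summing: n_T = 5.95 − 2X.
y_i = n_i/n_T, p_i = y_i·P. K_p = p_F / (p_D p_G^2).
This yields a degree-3 equation in X; solving on (0,1), X = 0.531.

X = 0.531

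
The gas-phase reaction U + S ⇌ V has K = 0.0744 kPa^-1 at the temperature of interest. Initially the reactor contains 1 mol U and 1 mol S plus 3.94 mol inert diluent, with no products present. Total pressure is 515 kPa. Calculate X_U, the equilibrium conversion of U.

Let X = conversion of U (basis 1 mol U); extent of reaction ξ = X.
Mole table: n_U = 1 − X; n_S = 1 − X; n_V = X; n_I = 3.94 (inert).
Summing: n_T = 5.94 − X.
With p_i = (n_i/n_T)P, K = p_V / (p_U p_S).
Equating to 0.0744 kPa^-1 and solving on 0 < X < 1: X = 0.692.

X = 0.692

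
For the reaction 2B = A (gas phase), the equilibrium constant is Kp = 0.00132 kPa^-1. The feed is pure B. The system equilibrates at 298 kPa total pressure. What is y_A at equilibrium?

Basis: 1 mol B initially; let X = conversion of B. Extent ξ = 0.5X.
Species balance: n_B = 1 − X; n_A = 0.5X.
n_T = Σnᵢ = 1 − 0.5X.
With p_i = (n_i/n_T)P, Kp = p_A / (p_B^2).
Substituting and setting equal to 0.00132 kPa^-1 gives a polynomial in X; the root in (0,1) is X = 0.377.
Then n_A = 0.188, n_T = 0.812, so y_A = 0.232.

y_A = 0.232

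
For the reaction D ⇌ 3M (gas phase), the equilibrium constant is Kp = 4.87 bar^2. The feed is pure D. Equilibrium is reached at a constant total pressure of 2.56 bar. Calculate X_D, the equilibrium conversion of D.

Let X = conversion of D (basis 1 mol D); extent of reaction ξ = X.
Moles: n_D = 1 − X; n_M = 3X.
n_T = Σnᵢ = 1 + 2X.
With p_i = (n_i/n_T)P, Kp = p_M^3 / (p_D).
Setting this equal to 4.87 bar^2 and taking the physical root (0 < X < 1) gives X = 0.375.

X = 0.375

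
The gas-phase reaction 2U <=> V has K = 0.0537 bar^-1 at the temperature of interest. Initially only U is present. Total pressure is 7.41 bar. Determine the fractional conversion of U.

X = 0.379

Let X = conversion of U (basis 1 mol U); extent of reaction ξ = 0.5X.
Mole table: n_U = 1 − X; n_V = 0.5X.
Summing: n_T = 1 − 0.5X.
With p_i = (n_i/n_T)P, K = p_V / (p_U^2).
This yields a degree-2 equation in X; solving on (0,1), X = 0.379.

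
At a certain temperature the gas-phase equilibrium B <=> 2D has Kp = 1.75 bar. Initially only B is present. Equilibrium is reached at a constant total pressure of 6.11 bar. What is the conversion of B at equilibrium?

X = 0.258

Let X = conversion of B (basis 1 mol B); extent of reaction ξ = X.
Mole table: n_B = 1 − X; n_D = 2X.
Total moles n_T = 1 + X.
With p_i = (n_i/n_T)P, Kp = p_D^2 / (p_B).
Setting this equal to 1.75 bar and taking the physical root (0 < X < 1) gives X = 0.258.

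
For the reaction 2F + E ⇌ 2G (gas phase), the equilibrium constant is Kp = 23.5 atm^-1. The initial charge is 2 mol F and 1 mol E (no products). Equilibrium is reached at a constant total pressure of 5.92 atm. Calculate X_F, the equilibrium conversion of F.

Basis: 2 mol F initially; let X = conversion of F. Extent ξ = X.
At extent ξ: n_F = 2 − 2X; n_E = 1 − X; n_G = 2X.
n_T = Σnᵢ = 3 − X.
y_i = n_i/n_T, p_i = y_i·P. Kp = p_G^2 / (p_F^2 p_E).
Equating to 23.5 atm^-1 and solving on 0 < X < 1: X = 0.786.

X = 0.786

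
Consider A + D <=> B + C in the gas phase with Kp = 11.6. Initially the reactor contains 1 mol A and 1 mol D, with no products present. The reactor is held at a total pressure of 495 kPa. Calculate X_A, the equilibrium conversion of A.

Let X = conversion of A (basis 1 mol A); extent of reaction ξ = X.
Moles: n_A = 1 − X; n_D = 1 − X; n_B = X; n_C = X.
Total moles n_T = 2 (Δν = 0, constant).
Mole fractions y_i = n_i/n_T; Kp = p_B p_C / (p_A p_D) with p_i = y_i·P.
Equating to 11.6 and solving on 0 < X < 1: X = 0.773.

X = 0.773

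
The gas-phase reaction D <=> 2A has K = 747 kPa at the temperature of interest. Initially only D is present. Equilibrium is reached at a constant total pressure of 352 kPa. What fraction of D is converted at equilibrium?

X = 0.589

Take 1 mol D as basis and let X be its fractional conversion, so ξ = X.
At extent ξ: n_D = 1 − X; n_A = 2X.
Summing: n_T = 1 + X.
With p_i = (n_i/n_T)P, K = p_A^2 / (p_D).
Substituting and setting equal to 747 kPa gives a polynomial in X; the root in (0,1) is X = 0.589.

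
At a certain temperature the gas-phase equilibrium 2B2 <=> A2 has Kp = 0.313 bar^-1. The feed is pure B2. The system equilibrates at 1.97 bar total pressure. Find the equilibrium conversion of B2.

Let X = conversion of B2 (basis 1 mol B2); extent of reaction ξ = 0.5X.
Moles: n_B2 = 1 − X; n_A2 = 0.5X.
Summing: n_T = 1 − 0.5X.
With p_i = (n_i/n_T)P, Kp = p_A2 / (p_B2^2).
This yields a degree-2 equation in X; solving on (0,1), X = 0.463.

X = 0.463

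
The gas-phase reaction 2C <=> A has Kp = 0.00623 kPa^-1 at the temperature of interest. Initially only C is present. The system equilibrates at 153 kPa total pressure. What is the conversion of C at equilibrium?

X = 0.544

Take 1 mol C as basis and let X be its fractional conversion, so ξ = 0.5X.
At extent ξ: n_C = 1 − X; n_A = 0.5X.
Total moles n_T = 1 − 0.5X.
Mole fractions y_i = n_i/n_T; Kp = p_A / (p_C^2) with p_i = y_i·P.
Equating to 0.00623 kPa^-1 and solving on 0 < X < 1: X = 0.544.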